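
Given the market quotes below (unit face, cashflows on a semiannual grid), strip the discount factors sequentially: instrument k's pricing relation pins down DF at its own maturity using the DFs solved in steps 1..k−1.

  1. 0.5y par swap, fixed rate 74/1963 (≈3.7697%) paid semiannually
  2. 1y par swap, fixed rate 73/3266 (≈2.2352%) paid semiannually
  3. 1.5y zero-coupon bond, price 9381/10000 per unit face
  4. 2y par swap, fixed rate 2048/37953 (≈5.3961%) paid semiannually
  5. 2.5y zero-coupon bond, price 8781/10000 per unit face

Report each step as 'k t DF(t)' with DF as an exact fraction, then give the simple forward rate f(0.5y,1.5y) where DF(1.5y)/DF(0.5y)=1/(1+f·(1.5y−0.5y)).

step 1 [0.5y] swap r/2=37/1963: DF=(1 − 37/1963·(0))/(1+37/1963) = 1963/2000 ≈ 0.981500
step 2 [1y] swap r/2=73/6532: DF=(1 − 73/6532·(0.981500))/(1+73/6532) = 9781/10000 ≈ 0.978100
step 3 [1.5y] zero: DF = P = 9381/10000 ≈ 0.938100
step 4 [2y] swap r/2=1024/37953: DF=(1 − 1024/37953·(0.981500+0.978100+0.938100))/(1+1024/37953) = 561/625 ≈ 0.897600
step 5 [2.5y] zero: DF = P = 8781/10000 ≈ 0.878100

1 1/2 1963/2000
2 1 9781/10000
3 3/2 9381/10000
4 2 561/625
5 5/2 8781/10000
f(0.5y,1.5y) = ((1963/2000)/(9381/10000) − 1)/(1) = 434/9381 ≈ 4.6264%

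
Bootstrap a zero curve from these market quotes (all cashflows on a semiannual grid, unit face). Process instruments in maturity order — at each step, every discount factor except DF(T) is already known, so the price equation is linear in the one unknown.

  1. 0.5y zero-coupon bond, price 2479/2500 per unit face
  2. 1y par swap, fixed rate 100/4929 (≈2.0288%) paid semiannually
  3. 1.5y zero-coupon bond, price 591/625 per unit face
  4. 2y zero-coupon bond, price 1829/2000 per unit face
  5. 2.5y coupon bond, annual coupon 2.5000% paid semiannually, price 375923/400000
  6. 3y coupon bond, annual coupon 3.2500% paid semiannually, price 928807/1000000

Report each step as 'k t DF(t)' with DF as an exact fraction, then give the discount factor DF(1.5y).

1 1/2 2479/2500
2 1 49/50
3 3/2 591/625
4 2 1829/2000
5 5/2 8809/10000
6 3 4193/5000
DF(1.5y) = 591/625 ≈ 0.945600

step 1 [0.5y] zero: DF = P = 2479/2500 ≈ 0.991600
step 2 [1y] swap r/2=50/4929: DF=(1 − 50/4929·(0.991600))/(1+50/4929) = 49/50 ≈ 0.980000
step 3 [1.5y] zero: DF = P = 591/625 ≈ 0.945600
step 4 [2y] zero: DF = P = 1829/2000 ≈ 0.914500
step 5 [2.5y] bond c/2=1/80: DF=(375923/400000 − 1/80·(0.991600+0.980000+0.945600+0.914500))/(1+1/80) = 8809/10000 ≈ 0.880900
step 6 [3y] bond c/2=13/800: DF=(928807/1000000 − 13/800·(0.991600+0.980000+0.945600+0.914500+0.880900))/(1+13/800) = 4193/5000 ≈ 0.838600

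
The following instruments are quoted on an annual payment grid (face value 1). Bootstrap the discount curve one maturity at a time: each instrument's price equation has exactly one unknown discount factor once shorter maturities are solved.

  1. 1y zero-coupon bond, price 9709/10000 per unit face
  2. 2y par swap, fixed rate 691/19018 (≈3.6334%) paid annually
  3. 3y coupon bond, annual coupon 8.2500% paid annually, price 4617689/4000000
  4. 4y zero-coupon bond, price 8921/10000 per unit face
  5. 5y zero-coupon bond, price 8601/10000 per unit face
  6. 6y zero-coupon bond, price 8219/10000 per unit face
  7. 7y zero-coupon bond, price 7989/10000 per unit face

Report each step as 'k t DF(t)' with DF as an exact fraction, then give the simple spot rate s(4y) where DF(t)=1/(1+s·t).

1 1 9709/10000
2 2 9309/10000
3 3 1843/2000
4 4 8921/10000
5 5 8601/10000
6 6 8219/10000
7 7 7989/10000
s(4y) = (1/(8921/10000) − 1)/(4) = 1079/35684 ≈ 3.0238%

step 1 [1y] zero: DF = P = 9709/10000 ≈ 0.970900
step 2 [2y] swap r/1=691/19018: DF=(1 − 691/19018·(0.970900))/(1+691/19018) = 9309/10000 ≈ 0.930900
step 3 [3y] bond c/1=33/400: DF=(4617689/4000000 − 33/400·(0.970900+0.930900))/(1+33/400) = 1843/2000 ≈ 0.921500
step 4 [4y] zero: DF = P = 8921/10000 ≈ 0.892100
step 5 [5y] zero: DF = P = 8601/10000 ≈ 0.860100
step 6 [6y] zero: DF = P = 8219/10000 ≈ 0.821900
step 7 [7y] zero: DF = P = 7989/10000 ≈ 0.798900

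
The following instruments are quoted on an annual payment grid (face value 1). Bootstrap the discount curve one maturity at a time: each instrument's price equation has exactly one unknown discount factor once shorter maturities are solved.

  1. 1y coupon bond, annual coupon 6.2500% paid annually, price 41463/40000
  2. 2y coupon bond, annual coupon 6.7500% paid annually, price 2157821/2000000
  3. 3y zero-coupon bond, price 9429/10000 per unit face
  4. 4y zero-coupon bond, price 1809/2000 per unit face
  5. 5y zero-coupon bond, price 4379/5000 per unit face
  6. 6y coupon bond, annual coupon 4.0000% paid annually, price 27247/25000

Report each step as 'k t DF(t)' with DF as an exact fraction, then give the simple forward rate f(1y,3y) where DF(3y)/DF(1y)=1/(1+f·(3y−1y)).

step 1 [1y] bond c/1=1/16: DF=(41463/40000 − 1/16·(0))/(1+1/16) = 2439/2500 ≈ 0.975600
step 2 [2y] bond c/1=27/400: DF=(2157821/2000000 − 27/400·(0.975600))/(1+27/400) = 949/1000 ≈ 0.949000
step 3 [3y] zero: DF = P = 9429/10000 ≈ 0.942900
step 4 [4y] zero: DF = P = 1809/2000 ≈ 0.904500
step 5 [5y] zero: DF = P = 4379/5000 ≈ 0.875800
step 6 [6y] bond c/1=1/25: DF=(27247/25000 − 1/25·(0.975600+0.949000+0.942900+0.904500+0.875800))/(1+1/25) = 2173/2500 ≈ 0.869200

1 1 2439/2500
2 2 949/1000
3 3 9429/10000
4 4 1809/2000
5 5 4379/5000
6 6 2173/2500
f(1y,3y) = ((2439/2500)/(9429/10000) − 1)/(2) = 109/6286 ≈ 1.7340%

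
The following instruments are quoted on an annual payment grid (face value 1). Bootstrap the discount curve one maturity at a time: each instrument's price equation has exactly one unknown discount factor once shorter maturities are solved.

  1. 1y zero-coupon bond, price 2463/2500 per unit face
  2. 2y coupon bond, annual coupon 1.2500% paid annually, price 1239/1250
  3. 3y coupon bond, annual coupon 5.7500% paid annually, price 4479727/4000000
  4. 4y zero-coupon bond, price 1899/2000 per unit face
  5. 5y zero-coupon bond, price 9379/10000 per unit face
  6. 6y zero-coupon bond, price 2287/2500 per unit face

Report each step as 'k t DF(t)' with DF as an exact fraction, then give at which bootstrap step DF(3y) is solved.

1 1 2463/2500
2 2 2417/2500
3 3 9529/10000
4 4 1899/2000
5 5 9379/10000
6 6 2287/2500
DF(3y) is solved at step 3

step 1 [1y] zero: DF = P = 2463/2500 ≈ 0.985200
step 2 [2y] bond c/1=1/80: DF=(1239/1250 − 1/80·(0.985200))/(1+1/80) = 2417/2500 ≈ 0.966800
step 3 [3y] bond c/1=23/400: DF=(4479727/4000000 − 23/400·(0.985200+0.966800))/(1+23/400) = 9529/10000 ≈ 0.952900
step 4 [4y] zero: DF = P = 1899/2000 ≈ 0.949500
step 5 [5y] zero: DF = P = 9379/10000 ≈ 0.937900
step 6 [6y] zero: DF = P = 2287/2500 ≈ 0.914800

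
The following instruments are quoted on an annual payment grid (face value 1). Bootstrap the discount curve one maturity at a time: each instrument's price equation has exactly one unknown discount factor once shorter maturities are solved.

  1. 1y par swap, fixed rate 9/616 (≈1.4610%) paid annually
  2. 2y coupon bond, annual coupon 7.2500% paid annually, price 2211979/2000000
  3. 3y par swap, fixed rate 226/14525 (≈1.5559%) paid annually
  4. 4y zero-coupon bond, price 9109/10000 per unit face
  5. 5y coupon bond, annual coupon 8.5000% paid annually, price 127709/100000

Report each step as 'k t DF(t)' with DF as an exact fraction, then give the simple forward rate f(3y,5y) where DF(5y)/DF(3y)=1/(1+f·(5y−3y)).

1 1 616/625
2 2 4823/5000
3 3 2387/2500
4 4 9109/10000
5 5 8781/10000
f(3y,5y) = ((2387/2500)/(8781/10000) − 1)/(2) = 767/17562 ≈ 4.3674%

step 1 [1y] swap r/1=9/616: DF=(1 − 9/616·(0))/(1+9/616) = 616/625 ≈ 0.985600
step 2 [2y] bond c/1=29/400: DF=(2211979/2000000 − 29/400·(0.985600))/(1+29/400) = 4823/5000 ≈ 0.964600
step 3 [3y] swap r/1=226/14525: DF=(1 − 226/14525·(0.985600+0.964600))/(1+226/14525) = 2387/2500 ≈ 0.954800
step 4 [4y] zero: DF = P = 9109/10000 ≈ 0.910900
step 5 [5y] bond c/1=17/200: DF=(127709/100000 − 17/200·(0.985600+0.964600+0.954800+0.910900))/(1+17/200) = 8781/10000 ≈ 0.878100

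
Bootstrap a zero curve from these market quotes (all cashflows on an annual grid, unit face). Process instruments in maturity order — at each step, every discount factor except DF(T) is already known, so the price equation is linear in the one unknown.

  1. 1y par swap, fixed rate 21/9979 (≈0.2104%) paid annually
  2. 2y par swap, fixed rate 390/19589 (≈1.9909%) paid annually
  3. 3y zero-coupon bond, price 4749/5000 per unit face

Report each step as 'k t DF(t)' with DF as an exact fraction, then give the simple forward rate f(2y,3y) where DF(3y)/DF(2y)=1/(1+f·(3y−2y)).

1 1 9979/10000
2 2 961/1000
3 3 4749/5000
f(2y,3y) = ((961/1000)/(4749/5000) − 1)/(1) = 56/4749 ≈ 1.1792%

step 1 [1y] swap r/1=21/9979: DF=(1 − 21/9979·(0))/(1+21/9979) = 9979/10000 ≈ 0.997900
step 2 [2y] swap r/1=390/19589: DF=(1 − 390/19589·(0.997900))/(1+390/19589) = 961/1000 ≈ 0.961000
step 3 [3y] zero: DF = P = 4749/5000 ≈ 0.949800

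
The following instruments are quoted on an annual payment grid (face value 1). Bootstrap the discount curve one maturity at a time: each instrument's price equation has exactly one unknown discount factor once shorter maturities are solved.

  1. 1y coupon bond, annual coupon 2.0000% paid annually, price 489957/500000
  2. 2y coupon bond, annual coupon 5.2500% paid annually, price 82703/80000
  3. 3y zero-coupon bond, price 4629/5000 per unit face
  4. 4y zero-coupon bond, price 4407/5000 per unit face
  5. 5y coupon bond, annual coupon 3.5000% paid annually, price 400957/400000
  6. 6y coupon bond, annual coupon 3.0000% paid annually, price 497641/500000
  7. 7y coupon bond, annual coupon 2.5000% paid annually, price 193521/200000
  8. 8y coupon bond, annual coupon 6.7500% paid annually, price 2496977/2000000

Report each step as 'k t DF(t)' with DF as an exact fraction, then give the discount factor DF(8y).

1 1 9607/10000
2 2 9343/10000
3 3 4629/5000
4 4 4407/5000
5 5 8433/10000
6 6 8339/10000
7 7 508/625
8 8 389/500
DF(8y) = 389/500 ≈ 0.778000

step 1 [1y] bond c/1=1/50: DF=(489957/500000 − 1/50·(0))/(1+1/50) = 9607/10000 ≈ 0.960700
step 2 [2y] bond c/1=21/400: DF=(82703/80000 − 21/400·(0.960700))/(1+21/400) = 9343/10000 ≈ 0.934300
step 3 [3y] zero: DF = P = 4629/5000 ≈ 0.925800
step 4 [4y] zero: DF = P = 4407/5000 ≈ 0.881400
step 5 [5y] bond c/1=7/200: DF=(400957/400000 − 7/200·(0.960700+0.934300+0.925800+0.881400))/(1+7/200) = 8433/10000 ≈ 0.843300
step 6 [6y] bond c/1=3/100: DF=(497641/500000 − 3/100·(0.960700+0.934300+0.925800+0.881400+0.843300))/(1+3/100) = 8339/10000 ≈ 0.833900
step 7 [7y] bond c/1=1/40: DF=(193521/200000 − 1/40·(0.960700+0.934300+0.925800+0.881400+0.843300+0.833900))/(1+1/40) = 508/625 ≈ 0.812800
step 8 [8y] bond c/1=27/400: DF=(2496977/2000000 − 27/400·(0.960700+0.934300+0.925800+0.881400+0.843300+0.833900+0.812800))/(1+27/400) = 389/500 ≈ 0.778000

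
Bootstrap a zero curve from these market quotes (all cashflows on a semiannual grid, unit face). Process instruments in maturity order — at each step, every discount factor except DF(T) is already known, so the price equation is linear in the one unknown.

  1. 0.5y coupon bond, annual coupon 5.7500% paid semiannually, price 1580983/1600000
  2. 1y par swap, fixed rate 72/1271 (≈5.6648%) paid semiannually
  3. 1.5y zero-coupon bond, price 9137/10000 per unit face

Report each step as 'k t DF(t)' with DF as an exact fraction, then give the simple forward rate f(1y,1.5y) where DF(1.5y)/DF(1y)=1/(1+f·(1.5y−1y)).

step 1 [0.5y] bond c/2=23/800: DF=(1580983/1600000 − 23/800·(0))/(1+23/800) = 1921/2000 ≈ 0.960500
step 2 [1y] swap r/2=36/1271: DF=(1 − 36/1271·(0.960500))/(1+36/1271) = 473/500 ≈ 0.946000
step 3 [1.5y] zero: DF = P = 9137/10000 ≈ 0.913700

1 1/2 1921/2000
2 1 473/500
3 3/2 9137/10000
f(1y,1.5y) = ((473/500)/(9137/10000) − 1)/(1/2) = 646/9137 ≈ 7.0702%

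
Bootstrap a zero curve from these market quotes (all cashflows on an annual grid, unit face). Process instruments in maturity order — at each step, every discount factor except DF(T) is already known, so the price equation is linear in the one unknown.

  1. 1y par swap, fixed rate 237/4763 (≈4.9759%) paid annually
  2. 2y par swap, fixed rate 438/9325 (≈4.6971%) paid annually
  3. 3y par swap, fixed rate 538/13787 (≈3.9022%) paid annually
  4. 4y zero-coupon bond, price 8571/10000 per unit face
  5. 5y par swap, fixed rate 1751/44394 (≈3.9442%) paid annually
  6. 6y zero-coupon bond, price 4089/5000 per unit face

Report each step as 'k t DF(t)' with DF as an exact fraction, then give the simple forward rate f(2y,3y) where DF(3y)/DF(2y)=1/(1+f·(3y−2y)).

step 1 [1y] swap r/1=237/4763: DF=(1 − 237/4763·(0))/(1+237/4763) = 4763/5000 ≈ 0.952600
step 2 [2y] swap r/1=438/9325: DF=(1 − 438/9325·(0.952600))/(1+438/9325) = 2281/2500 ≈ 0.912400
step 3 [3y] swap r/1=538/13787: DF=(1 − 538/13787·(0.952600+0.912400))/(1+538/13787) = 2231/2500 ≈ 0.892400
step 4 [4y] zero: DF = P = 8571/10000 ≈ 0.857100
step 5 [5y] swap r/1=1751/44394: DF=(1 − 1751/44394·(0.952600+0.912400+0.892400+0.857100))/(1+1751/44394) = 8249/10000 ≈ 0.824900
step 6 [6y] zero: DF = P = 4089/5000 ≈ 0.817800

1 1 4763/5000
2 2 2281/2500
3 3 2231/2500
4 4 8571/10000
5 5 8249/10000
6 6 4089/5000
f(2y,3y) = ((2281/2500)/(2231/2500) − 1)/(1) = 50/2231 ≈ 2.2411%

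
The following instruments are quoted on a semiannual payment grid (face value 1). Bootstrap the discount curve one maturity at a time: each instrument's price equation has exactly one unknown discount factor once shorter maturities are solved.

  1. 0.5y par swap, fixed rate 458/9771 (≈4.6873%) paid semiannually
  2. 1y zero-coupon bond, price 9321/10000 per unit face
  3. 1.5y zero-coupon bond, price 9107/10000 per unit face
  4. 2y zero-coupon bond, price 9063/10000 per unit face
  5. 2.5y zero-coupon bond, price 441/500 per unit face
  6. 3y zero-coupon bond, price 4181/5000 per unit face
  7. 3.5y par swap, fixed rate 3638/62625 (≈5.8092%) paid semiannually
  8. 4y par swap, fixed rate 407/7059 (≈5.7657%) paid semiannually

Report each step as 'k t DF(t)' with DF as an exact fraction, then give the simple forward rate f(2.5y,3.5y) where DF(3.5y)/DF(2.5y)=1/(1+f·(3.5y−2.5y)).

1 1/2 9771/10000
2 1 9321/10000
3 3/2 9107/10000
4 2 9063/10000
5 5/2 441/500
6 3 4181/5000
7 7/2 8181/10000
8 4 1593/2000
f(2.5y,3.5y) = ((441/500)/(8181/10000) − 1)/(1) = 71/909 ≈ 7.8108%

step 1 [0.5y] swap r/2=229/9771: DF=(1 − 229/9771·(0))/(1+229/9771) = 9771/10000 ≈ 0.977100
step 2 [1y] zero: DF = P = 9321/10000 ≈ 0.932100
step 3 [1.5y] zero: DF = P = 9107/10000 ≈ 0.910700
step 4 [2y] zero: DF = P = 9063/10000 ≈ 0.906300
step 5 [2.5y] zero: DF = P = 441/500 ≈ 0.882000
step 6 [3y] zero: DF = P = 4181/5000 ≈ 0.836200
step 7 [3.5y] swap r/2=1819/62625: DF=(1 − 1819/62625·(0.977100+0.932100+0.910700+0.906300+0.882000+0.836200))/(1+1819/62625) = 8181/10000 ≈ 0.818100
step 8 [4y] swap r/2=407/14118: DF=(1 − 407/14118·(0.977100+0.932100+0.910700+0.906300+0.882000+0.836200+0.818100))/(1+407/14118) = 1593/2000 ≈ 0.796500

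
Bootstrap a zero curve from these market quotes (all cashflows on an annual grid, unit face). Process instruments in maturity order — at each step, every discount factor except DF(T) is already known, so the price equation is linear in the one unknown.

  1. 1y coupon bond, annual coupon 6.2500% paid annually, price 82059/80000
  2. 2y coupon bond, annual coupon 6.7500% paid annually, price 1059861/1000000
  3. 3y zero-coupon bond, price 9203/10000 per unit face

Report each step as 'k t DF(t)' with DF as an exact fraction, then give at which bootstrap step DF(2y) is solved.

1 1 4827/5000
2 2 4659/5000
3 3 9203/10000
DF(2y) is solved at step 2

step 1 [1y] bond c/1=1/16: DF=(82059/80000 − 1/16·(0))/(1+1/16) = 4827/5000 ≈ 0.965400
step 2 [2y] bond c/1=27/400: DF=(1059861/1000000 − 27/400·(0.965400))/(1+27/400) = 4659/5000 ≈ 0.931800
step 3 [3y] zero: DF = P = 9203/10000 ≈ 0.920300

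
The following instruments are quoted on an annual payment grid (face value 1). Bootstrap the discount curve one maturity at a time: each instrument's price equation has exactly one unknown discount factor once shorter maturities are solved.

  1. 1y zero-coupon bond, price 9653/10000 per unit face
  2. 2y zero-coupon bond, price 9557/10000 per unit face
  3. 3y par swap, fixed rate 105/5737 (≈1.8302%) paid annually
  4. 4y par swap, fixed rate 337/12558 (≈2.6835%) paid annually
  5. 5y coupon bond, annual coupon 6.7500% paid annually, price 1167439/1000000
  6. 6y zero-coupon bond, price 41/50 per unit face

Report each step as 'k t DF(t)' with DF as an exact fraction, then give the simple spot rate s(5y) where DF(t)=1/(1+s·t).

1 1 9653/10000
2 2 9557/10000
3 3 379/400
4 4 8989/10000
5 5 4277/5000
6 6 41/50
s(5y) = (1/(4277/5000) − 1)/(5) = 723/21385 ≈ 3.3809%

step 1 [1y] zero: DF = P = 9653/10000 ≈ 0.965300
step 2 [2y] zero: DF = P = 9557/10000 ≈ 0.955700
step 3 [3y] swap r/1=105/5737: DF=(1 − 105/5737·(0.965300+0.955700))/(1+105/5737) = 379/400 ≈ 0.947500
step 4 [4y] swap r/1=337/12558: DF=(1 − 337/12558·(0.965300+0.955700+0.947500))/(1+337/12558) = 8989/10000 ≈ 0.898900
step 5 [5y] bond c/1=27/400: DF=(1167439/1000000 − 27/400·(0.965300+0.955700+0.947500+0.898900))/(1+27/400) = 4277/5000 ≈ 0.855400
step 6 [6y] zero: DF = P = 41/50 ≈ 0.820000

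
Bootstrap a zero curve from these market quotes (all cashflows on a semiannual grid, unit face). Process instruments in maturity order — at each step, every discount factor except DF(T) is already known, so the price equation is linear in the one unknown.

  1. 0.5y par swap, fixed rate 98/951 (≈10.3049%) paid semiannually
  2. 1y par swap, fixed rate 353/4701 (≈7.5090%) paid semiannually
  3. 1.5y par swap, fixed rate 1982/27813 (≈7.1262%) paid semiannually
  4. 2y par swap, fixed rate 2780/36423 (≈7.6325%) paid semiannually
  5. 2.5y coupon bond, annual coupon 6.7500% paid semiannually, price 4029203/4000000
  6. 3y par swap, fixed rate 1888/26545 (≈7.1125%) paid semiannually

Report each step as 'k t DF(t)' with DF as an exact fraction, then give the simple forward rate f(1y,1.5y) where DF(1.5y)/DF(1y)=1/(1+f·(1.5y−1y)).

1 1/2 951/1000
2 1 4647/5000
3 3/2 9009/10000
4 2 861/1000
5 5/2 1711/2000
6 3 507/625
f(1y,1.5y) = ((4647/5000)/(9009/10000) − 1)/(1/2) = 190/3003 ≈ 6.3270%

step 1 [0.5y] swap r/2=49/951: DF=(1 − 49/951·(0))/(1+49/951) = 951/1000 ≈ 0.951000
step 2 [1y] swap r/2=353/9402: DF=(1 − 353/9402·(0.951000))/(1+353/9402) = 4647/5000 ≈ 0.929400
step 3 [1.5y] swap r/2=991/27813: DF=(1 − 991/27813·(0.951000+0.929400))/(1+991/27813) = 9009/10000 ≈ 0.900900
step 4 [2y] swap r/2=1390/36423: DF=(1 − 1390/36423·(0.951000+0.929400+0.900900))/(1+1390/36423) = 861/1000 ≈ 0.861000
step 5 [2.5y] bond c/2=27/800: DF=(4029203/4000000 − 27/800·(0.951000+0.929400+0.900900+0.861000))/(1+27/800) = 1711/2000 ≈ 0.855500
step 6 [3y] swap r/2=944/26545: DF=(1 − 944/26545·(0.951000+0.929400+0.900900+0.861000+0.855500))/(1+944/26545) = 507/625 ≈ 0.811200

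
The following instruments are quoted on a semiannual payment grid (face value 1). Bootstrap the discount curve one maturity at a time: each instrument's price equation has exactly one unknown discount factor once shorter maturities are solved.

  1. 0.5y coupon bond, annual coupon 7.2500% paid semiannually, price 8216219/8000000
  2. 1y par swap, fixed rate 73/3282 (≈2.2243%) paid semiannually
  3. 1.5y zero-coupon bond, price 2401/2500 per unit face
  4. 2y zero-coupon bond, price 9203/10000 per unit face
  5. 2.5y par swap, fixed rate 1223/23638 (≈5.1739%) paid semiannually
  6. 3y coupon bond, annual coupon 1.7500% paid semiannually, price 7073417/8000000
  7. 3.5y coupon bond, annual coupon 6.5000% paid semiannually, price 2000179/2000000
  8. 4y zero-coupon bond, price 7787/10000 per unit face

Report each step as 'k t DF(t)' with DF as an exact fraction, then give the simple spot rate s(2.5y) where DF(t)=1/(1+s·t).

step 1 [0.5y] bond c/2=29/800: DF=(8216219/8000000 − 29/800·(0))/(1+29/800) = 9911/10000 ≈ 0.991100
step 2 [1y] swap r/2=73/6564: DF=(1 − 73/6564·(0.991100))/(1+73/6564) = 9781/10000 ≈ 0.978100
step 3 [1.5y] zero: DF = P = 2401/2500 ≈ 0.960400
step 4 [2y] zero: DF = P = 9203/10000 ≈ 0.920300
step 5 [2.5y] swap r/2=1223/47276: DF=(1 − 1223/47276·(0.991100+0.978100+0.960400+0.920300))/(1+1223/47276) = 8777/10000 ≈ 0.877700
step 6 [3y] bond c/2=7/800: DF=(7073417/8000000 − 7/800·(0.991100+0.978100+0.960400+0.920300+0.877700))/(1+7/800) = 1671/2000 ≈ 0.835500
step 7 [3.5y] bond c/2=13/400: DF=(2000179/2000000 − 13/400·(0.991100+0.978100+0.960400+0.920300+0.877700+0.835500))/(1+13/400) = 1587/2000 ≈ 0.793500
step 8 [4y] zero: DF = P = 7787/10000 ≈ 0.778700

1 1/2 9911/10000
2 1 9781/10000
3 3/2 2401/2500
4 2 9203/10000
5 5/2 8777/10000
6 3 1671/2000
7 7/2 1587/2000
8 4 7787/10000
s(2.5y) = (1/(8777/10000) − 1)/(5/2) = 2446/43885 ≈ 5.5737%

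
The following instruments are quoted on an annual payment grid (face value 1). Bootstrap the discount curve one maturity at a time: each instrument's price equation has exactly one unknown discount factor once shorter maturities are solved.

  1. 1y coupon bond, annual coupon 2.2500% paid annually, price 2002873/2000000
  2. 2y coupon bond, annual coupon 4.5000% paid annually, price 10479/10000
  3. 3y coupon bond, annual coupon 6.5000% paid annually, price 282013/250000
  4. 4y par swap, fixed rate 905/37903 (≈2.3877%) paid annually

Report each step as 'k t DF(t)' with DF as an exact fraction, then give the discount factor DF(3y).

1 1 4897/5000
2 2 4803/5000
3 3 588/625
4 4 1819/2000
DF(3y) = 588/625 ≈ 0.940800

step 1 [1y] bond c/1=9/400: DF=(2002873/2000000 − 9/400·(0))/(1+9/400) = 4897/5000 ≈ 0.979400
step 2 [2y] bond c/1=9/200: DF=(10479/10000 − 9/200·(0.979400))/(1+9/200) = 4803/5000 ≈ 0.960600
step 3 [3y] bond c/1=13/200: DF=(282013/250000 − 13/200·(0.979400+0.960600))/(1+13/200) = 588/625 ≈ 0.940800
step 4 [4y] swap r/1=905/37903: DF=(1 − 905/37903·(0.979400+0.960600+0.940800))/(1+905/37903) = 1819/2000 ≈ 0.909500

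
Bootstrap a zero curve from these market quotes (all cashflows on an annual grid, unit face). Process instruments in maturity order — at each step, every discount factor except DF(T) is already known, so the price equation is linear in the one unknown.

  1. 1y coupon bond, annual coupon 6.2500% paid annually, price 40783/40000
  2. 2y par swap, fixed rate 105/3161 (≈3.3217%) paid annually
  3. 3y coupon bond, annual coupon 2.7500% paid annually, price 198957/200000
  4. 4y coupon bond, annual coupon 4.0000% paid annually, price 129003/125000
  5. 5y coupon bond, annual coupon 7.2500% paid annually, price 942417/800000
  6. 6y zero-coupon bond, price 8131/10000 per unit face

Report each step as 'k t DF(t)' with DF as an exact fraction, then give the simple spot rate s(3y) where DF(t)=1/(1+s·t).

1 1 2399/2500
2 2 937/1000
3 3 4587/5000
4 4 8841/10000
5 5 2121/2500
6 6 8131/10000
s(3y) = (1/(4587/5000) − 1)/(3) = 413/13761 ≈ 3.0012%

step 1 [1y] bond c/1=1/16: DF=(40783/40000 − 1/16·(0))/(1+1/16) = 2399/2500 ≈ 0.959600
step 2 [2y] swap r/1=105/3161: DF=(1 − 105/3161·(0.959600))/(1+105/3161) = 937/1000 ≈ 0.937000
step 3 [3y] bond c/1=11/400: DF=(198957/200000 − 11/400·(0.959600+0.937000))/(1+11/400) = 4587/5000 ≈ 0.917400
step 4 [4y] bond c/1=1/25: DF=(129003/125000 − 1/25·(0.959600+0.937000+0.917400))/(1+1/25) = 8841/10000 ≈ 0.884100
step 5 [5y] bond c/1=29/400: DF=(942417/800000 − 29/400·(0.959600+0.937000+0.917400+0.884100))/(1+29/400) = 2121/2500 ≈ 0.848400
step 6 [6y] zero: DF = P = 8131/10000 ≈ 0.813100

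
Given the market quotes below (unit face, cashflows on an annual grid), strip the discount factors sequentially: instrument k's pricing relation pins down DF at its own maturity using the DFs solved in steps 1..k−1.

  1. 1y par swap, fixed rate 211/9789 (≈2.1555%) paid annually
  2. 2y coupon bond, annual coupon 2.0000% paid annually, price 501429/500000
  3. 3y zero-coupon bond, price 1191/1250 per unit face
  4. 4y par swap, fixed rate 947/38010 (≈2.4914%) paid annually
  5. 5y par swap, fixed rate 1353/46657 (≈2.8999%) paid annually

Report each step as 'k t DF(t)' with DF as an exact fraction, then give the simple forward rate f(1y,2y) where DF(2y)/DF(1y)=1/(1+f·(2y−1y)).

step 1 [1y] swap r/1=211/9789: DF=(1 − 211/9789·(0))/(1+211/9789) = 9789/10000 ≈ 0.978900
step 2 [2y] bond c/1=1/50: DF=(501429/500000 − 1/50·(0.978900))/(1+1/50) = 241/250 ≈ 0.964000
step 3 [3y] zero: DF = P = 1191/1250 ≈ 0.952800
step 4 [4y] swap r/1=947/38010: DF=(1 − 947/38010·(0.978900+0.964000+0.952800))/(1+947/38010) = 9053/10000 ≈ 0.905300
step 5 [5y] swap r/1=1353/46657: DF=(1 − 1353/46657·(0.978900+0.964000+0.952800+0.905300))/(1+1353/46657) = 8647/10000 ≈ 0.864700

1 1 9789/10000
2 2 241/250
3 3 1191/1250
4 4 9053/10000
5 5 8647/10000
f(1y,2y) = ((9789/10000)/(241/250) − 1)/(1) = 149/9640 ≈ 1.5456%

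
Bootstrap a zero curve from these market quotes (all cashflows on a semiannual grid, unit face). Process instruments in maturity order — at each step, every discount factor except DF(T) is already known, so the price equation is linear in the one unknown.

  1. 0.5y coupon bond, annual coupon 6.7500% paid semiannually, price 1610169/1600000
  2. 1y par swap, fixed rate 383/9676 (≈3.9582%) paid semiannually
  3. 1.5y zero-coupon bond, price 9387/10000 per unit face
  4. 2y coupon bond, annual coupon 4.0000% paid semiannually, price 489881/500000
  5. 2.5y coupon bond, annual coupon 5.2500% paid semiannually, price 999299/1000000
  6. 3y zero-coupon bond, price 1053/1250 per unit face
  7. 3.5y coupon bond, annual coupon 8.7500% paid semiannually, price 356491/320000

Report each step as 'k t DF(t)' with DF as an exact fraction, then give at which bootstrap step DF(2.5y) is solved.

step 1 [0.5y] bond c/2=27/800: DF=(1610169/1600000 − 27/800·(0))/(1+27/800) = 1947/2000 ≈ 0.973500
step 2 [1y] swap r/2=383/19352: DF=(1 − 383/19352·(0.973500))/(1+383/19352) = 9617/10000 ≈ 0.961700
step 3 [1.5y] zero: DF = P = 9387/10000 ≈ 0.938700
step 4 [2y] bond c/2=1/50: DF=(489881/500000 − 1/50·(0.973500+0.961700+0.938700))/(1+1/50) = 4521/5000 ≈ 0.904200
step 5 [2.5y] bond c/2=21/800: DF=(999299/1000000 − 21/800·(0.973500+0.961700+0.938700+0.904200))/(1+21/800) = 8771/10000 ≈ 0.877100
step 6 [3y] zero: DF = P = 1053/1250 ≈ 0.842400
step 7 [3.5y] bond c/2=7/160: DF=(356491/320000 − 7/160·(0.973500+0.961700+0.938700+0.904200+0.877100+0.842400))/(1+7/160) = 8369/10000 ≈ 0.836900

1 1/2 1947/2000
2 1 9617/10000
3 3/2 9387/10000
4 2 4521/5000
5 5/2 8771/10000
6 3 1053/1250
7 7/2 8369/10000
DF(2.5y) is solved at step 5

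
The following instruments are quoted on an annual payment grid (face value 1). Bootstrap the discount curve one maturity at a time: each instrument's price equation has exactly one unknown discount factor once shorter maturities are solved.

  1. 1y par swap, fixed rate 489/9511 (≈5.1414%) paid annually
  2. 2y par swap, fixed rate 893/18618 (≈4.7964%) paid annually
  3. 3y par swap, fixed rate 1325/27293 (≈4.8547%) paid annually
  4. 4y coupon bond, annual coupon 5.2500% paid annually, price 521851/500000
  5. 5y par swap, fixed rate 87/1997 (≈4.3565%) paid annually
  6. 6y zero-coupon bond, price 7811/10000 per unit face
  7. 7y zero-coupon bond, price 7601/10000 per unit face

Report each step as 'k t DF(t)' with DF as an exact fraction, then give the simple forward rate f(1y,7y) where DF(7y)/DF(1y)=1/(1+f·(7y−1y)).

1 1 9511/10000
2 2 9107/10000
3 3 347/400
4 4 1711/2000
5 5 4043/5000
6 6 7811/10000
7 7 7601/10000
f(1y,7y) = ((9511/10000)/(7601/10000) − 1)/(6) = 955/22803 ≈ 4.1880%

step 1 [1y] swap r/1=489/9511: DF=(1 − 489/9511·(0))/(1+489/9511) = 9511/10000 ≈ 0.951100
step 2 [2y] swap r/1=893/18618: DF=(1 − 893/18618·(0.951100))/(1+893/18618) = 9107/10000 ≈ 0.910700
step 3 [3y] swap r/1=1325/27293: DF=(1 − 1325/27293·(0.951100+0.910700))/(1+1325/27293) = 347/400 ≈ 0.867500
step 4 [4y] bond c/1=21/400: DF=(521851/500000 − 21/400·(0.951100+0.910700+0.867500))/(1+21/400) = 1711/2000 ≈ 0.855500
step 5 [5y] swap r/1=87/1997: DF=(1 − 87/1997·(0.951100+0.910700+0.867500+0.855500))/(1+87/1997) = 4043/5000 ≈ 0.808600
step 6 [6y] zero: DF = P = 7811/10000 ≈ 0.781100
step 7 [7y] zero: DF = P = 7601/10000 ≈ 0.760100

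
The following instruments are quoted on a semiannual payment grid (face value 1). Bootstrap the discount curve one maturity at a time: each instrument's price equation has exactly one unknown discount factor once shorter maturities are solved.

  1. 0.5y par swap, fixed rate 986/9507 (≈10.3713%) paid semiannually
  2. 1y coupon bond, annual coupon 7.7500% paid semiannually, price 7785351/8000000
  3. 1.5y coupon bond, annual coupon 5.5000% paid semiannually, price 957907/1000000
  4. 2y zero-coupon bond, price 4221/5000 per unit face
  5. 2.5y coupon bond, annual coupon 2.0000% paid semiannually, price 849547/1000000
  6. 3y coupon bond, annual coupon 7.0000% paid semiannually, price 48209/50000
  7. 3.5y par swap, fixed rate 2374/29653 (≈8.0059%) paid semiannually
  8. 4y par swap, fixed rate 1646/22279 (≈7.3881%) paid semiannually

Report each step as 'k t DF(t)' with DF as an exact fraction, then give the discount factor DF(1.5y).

1 1/2 9507/10000
2 1 4507/5000
3 3/2 8827/10000
4 2 4221/5000
5 5/2 8057/10000
6 3 7833/10000
7 7/2 3813/5000
8 4 7531/10000
DF(1.5y) = 8827/10000 ≈ 0.882700

step 1 [0.5y] swap r/2=493/9507: DF=(1 − 493/9507·(0))/(1+493/9507) = 9507/10000 ≈ 0.950700
step 2 [1y] bond c/2=31/800: DF=(7785351/8000000 − 31/800·(0.950700))/(1+31/800) = 4507/5000 ≈ 0.901400
step 3 [1.5y] bond c/2=11/400: DF=(957907/1000000 − 11/400·(0.950700+0.901400))/(1+11/400) = 8827/10000 ≈ 0.882700
step 4 [2y] zero: DF = P = 4221/5000 ≈ 0.844200
step 5 [2.5y] bond c/2=1/100: DF=(849547/1000000 − 1/100·(0.950700+0.901400+0.882700+0.844200))/(1+1/100) = 8057/10000 ≈ 0.805700
step 6 [3y] bond c/2=7/200: DF=(48209/50000 − 7/200·(0.950700+0.901400+0.882700+0.844200+0.805700))/(1+7/200) = 7833/10000 ≈ 0.783300
step 7 [3.5y] swap r/2=1187/29653: DF=(1 − 1187/29653·(0.950700+0.901400+0.882700+0.844200+0.805700+0.783300))/(1+1187/29653) = 3813/5000 ≈ 0.762600
step 8 [4y] swap r/2=823/22279: DF=(1 − 823/22279·(0.950700+0.901400+0.882700+0.844200+0.805700+0.783300+0.762600))/(1+823/22279) = 7531/10000 ≈ 0.753100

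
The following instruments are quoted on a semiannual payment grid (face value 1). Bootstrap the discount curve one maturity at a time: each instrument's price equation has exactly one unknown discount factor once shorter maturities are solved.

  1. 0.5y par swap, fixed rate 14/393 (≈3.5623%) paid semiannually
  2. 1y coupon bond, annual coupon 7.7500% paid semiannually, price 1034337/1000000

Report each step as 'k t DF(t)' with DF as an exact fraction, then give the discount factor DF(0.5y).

1 1/2 393/400
2 1 9591/10000
DF(0.5y) = 393/400 ≈ 0.982500

step 1 [0.5y] swap r/2=7/393: DF=(1 − 7/393·(0))/(1+7/393) = 393/400 ≈ 0.982500
step 2 [1y] bond c/2=31/800: DF=(1034337/1000000 − 31/800·(0.982500))/(1+31/800) = 9591/10000 ≈ 0.959100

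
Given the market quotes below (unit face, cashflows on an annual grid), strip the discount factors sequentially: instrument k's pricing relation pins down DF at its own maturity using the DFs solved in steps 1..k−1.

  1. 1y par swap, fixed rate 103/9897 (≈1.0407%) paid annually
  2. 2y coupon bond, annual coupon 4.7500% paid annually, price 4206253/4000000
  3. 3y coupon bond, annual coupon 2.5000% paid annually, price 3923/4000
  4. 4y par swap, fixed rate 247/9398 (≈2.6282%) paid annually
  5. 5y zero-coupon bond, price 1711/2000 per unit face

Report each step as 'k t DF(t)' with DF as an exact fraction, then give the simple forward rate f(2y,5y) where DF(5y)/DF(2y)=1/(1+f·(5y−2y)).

1 1 9897/10000
2 2 959/1000
3 3 9093/10000
4 4 2253/2500
5 5 1711/2000
f(2y,5y) = ((959/1000)/(1711/2000) − 1)/(3) = 69/1711 ≈ 4.0327%

step 1 [1y] swap r/1=103/9897: DF=(1 − 103/9897·(0))/(1+103/9897) = 9897/10000 ≈ 0.989700
step 2 [2y] bond c/1=19/400: DF=(4206253/4000000 − 19/400·(0.989700))/(1+19/400) = 959/1000 ≈ 0.959000
step 3 [3y] bond c/1=1/40: DF=(3923/4000 − 1/40·(0.989700+0.959000))/(1+1/40) = 9093/10000 ≈ 0.909300
step 4 [4y] swap r/1=247/9398: DF=(1 − 247/9398·(0.989700+0.959000+0.909300))/(1+247/9398) = 2253/2500 ≈ 0.901200
step 5 [5y] zero: DF = P = 1711/2000 ≈ 0.855500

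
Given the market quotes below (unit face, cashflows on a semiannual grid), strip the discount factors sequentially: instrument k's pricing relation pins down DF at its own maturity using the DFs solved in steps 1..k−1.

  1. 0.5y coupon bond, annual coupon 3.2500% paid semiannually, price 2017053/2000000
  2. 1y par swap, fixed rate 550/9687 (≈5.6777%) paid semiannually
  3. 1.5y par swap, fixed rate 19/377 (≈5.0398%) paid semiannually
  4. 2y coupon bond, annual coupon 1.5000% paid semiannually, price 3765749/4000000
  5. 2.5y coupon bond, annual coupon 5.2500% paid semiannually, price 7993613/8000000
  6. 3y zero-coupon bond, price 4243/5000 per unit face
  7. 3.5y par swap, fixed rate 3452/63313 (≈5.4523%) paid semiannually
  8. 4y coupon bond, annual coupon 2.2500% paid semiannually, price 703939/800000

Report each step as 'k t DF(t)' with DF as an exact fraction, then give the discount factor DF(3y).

1 1/2 2481/2500
2 1 189/200
3 3/2 4639/5000
4 2 9131/10000
5 5/2 877/1000
6 3 4243/5000
7 7/2 4137/5000
8 4 7997/10000
DF(3y) = 4243/5000 ≈ 0.848600

step 1 [0.5y] bond c/2=13/800: DF=(2017053/2000000 − 13/800·(0))/(1+13/800) = 2481/2500 ≈ 0.992400
step 2 [1y] swap r/2=275/9687: DF=(1 − 275/9687·(0.992400))/(1+275/9687) = 189/200 ≈ 0.945000
step 3 [1.5y] swap r/2=19/754: DF=(1 − 19/754·(0.992400+0.945000))/(1+19/754) = 4639/5000 ≈ 0.927800
step 4 [2y] bond c/2=3/400: DF=(3765749/4000000 − 3/400·(0.992400+0.945000+0.927800))/(1+3/400) = 9131/10000 ≈ 0.913100
step 5 [2.5y] bond c/2=21/800: DF=(7993613/8000000 − 21/800·(0.992400+0.945000+0.927800+0.913100))/(1+21/800) = 877/1000 ≈ 0.877000
step 6 [3y] zero: DF = P = 4243/5000 ≈ 0.848600
step 7 [3.5y] swap r/2=1726/63313: DF=(1 − 1726/63313·(0.992400+0.945000+0.927800+0.913100+0.877000+0.848600))/(1+1726/63313) = 4137/5000 ≈ 0.827400
step 8 [4y] bond c/2=9/800: DF=(703939/800000 − 9/800·(0.992400+0.945000+0.927800+0.913100+0.877000+0.848600+0.827400))/(1+9/800) = 7997/10000 ≈ 0.799700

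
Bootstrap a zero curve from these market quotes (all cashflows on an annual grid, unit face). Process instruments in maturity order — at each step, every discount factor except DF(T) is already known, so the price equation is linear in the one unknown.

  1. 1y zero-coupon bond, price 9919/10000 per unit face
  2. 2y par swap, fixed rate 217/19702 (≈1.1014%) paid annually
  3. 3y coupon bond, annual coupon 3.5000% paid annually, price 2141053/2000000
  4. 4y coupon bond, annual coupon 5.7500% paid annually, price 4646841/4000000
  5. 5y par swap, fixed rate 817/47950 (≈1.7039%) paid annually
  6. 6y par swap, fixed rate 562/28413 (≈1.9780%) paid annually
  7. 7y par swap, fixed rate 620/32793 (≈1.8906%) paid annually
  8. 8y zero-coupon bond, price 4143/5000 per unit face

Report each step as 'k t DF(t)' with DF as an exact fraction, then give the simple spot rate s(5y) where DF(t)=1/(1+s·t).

1 1 9919/10000
2 2 9783/10000
3 3 9677/10000
4 4 2347/2500
5 5 9183/10000
6 6 2219/2500
7 7 219/250
8 8 4143/5000
s(5y) = (1/(9183/10000) − 1)/(5) = 817/45915 ≈ 1.7794%

step 1 [1y] zero: DF = P = 9919/10000 ≈ 0.991900
step 2 [2y] swap r/1=217/19702: DF=(1 − 217/19702·(0.991900))/(1+217/19702) = 9783/10000 ≈ 0.978300
step 3 [3y] bond c/1=7/200: DF=(2141053/2000000 − 7/200·(0.991900+0.978300))/(1+7/200) = 9677/10000 ≈ 0.967700
step 4 [4y] bond c/1=23/400: DF=(4646841/4000000 − 23/400·(0.991900+0.978300+0.967700))/(1+23/400) = 2347/2500 ≈ 0.938800
step 5 [5y] swap r/1=817/47950: DF=(1 − 817/47950·(0.991900+0.978300+0.967700+0.938800))/(1+817/47950) = 9183/10000 ≈ 0.918300
step 6 [6y] swap r/1=562/28413: DF=(1 − 562/28413·(0.991900+0.978300+0.967700+0.938800+0.918300))/(1+562/28413) = 2219/2500 ≈ 0.887600
step 7 [7y] swap r/1=620/32793: DF=(1 − 620/32793·(0.991900+0.978300+0.967700+0.938800+0.918300+0.887600))/(1+620/32793) = 219/250 ≈ 0.876000
step 8 [8y] zero: DF = P = 4143/5000 ≈ 0.828600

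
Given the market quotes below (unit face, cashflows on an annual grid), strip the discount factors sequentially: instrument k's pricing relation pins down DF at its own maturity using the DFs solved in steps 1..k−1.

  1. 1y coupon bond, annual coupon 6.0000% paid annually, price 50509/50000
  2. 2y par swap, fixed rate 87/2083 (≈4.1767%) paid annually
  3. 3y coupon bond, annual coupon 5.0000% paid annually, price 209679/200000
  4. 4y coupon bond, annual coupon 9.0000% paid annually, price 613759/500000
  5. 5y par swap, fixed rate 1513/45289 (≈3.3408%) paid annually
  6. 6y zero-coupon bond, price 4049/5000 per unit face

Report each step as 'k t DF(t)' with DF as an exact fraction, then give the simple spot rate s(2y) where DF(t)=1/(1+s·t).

step 1 [1y] bond c/1=3/50: DF=(50509/50000 − 3/50·(0))/(1+3/50) = 953/1000 ≈ 0.953000
step 2 [2y] swap r/1=87/2083: DF=(1 − 87/2083·(0.953000))/(1+87/2083) = 9217/10000 ≈ 0.921700
step 3 [3y] bond c/1=1/20: DF=(209679/200000 − 1/20·(0.953000+0.921700))/(1+1/20) = 2273/2500 ≈ 0.909200
step 4 [4y] bond c/1=9/100: DF=(613759/500000 − 9/100·(0.953000+0.921700+0.909200))/(1+9/100) = 8963/10000 ≈ 0.896300
step 5 [5y] swap r/1=1513/45289: DF=(1 − 1513/45289·(0.953000+0.921700+0.909200+0.896300))/(1+1513/45289) = 8487/10000 ≈ 0.848700
step 6 [6y] zero: DF = P = 4049/5000 ≈ 0.809800

1 1 953/1000
2 2 9217/10000
3 3 2273/2500
4 4 8963/10000
5 5 8487/10000
6 6 4049/5000
s(2y) = (1/(9217/10000) − 1)/(2) = 783/18434 ≈ 4.2476%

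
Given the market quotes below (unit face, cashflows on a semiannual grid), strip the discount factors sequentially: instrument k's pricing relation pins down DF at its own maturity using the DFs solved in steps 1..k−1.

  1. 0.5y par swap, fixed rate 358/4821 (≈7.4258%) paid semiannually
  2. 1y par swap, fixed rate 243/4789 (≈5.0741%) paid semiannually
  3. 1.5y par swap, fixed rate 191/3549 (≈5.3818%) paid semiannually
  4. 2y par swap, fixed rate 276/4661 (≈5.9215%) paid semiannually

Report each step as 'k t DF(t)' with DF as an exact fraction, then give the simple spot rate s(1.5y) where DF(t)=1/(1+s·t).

1 1/2 4821/5000
2 1 4757/5000
3 3/2 2309/2500
4 2 556/625
s(1.5y) = (1/(2309/2500) − 1)/(3/2) = 382/6927 ≈ 5.5147%

step 1 [0.5y] swap r/2=179/4821: DF=(1 − 179/4821·(0))/(1+179/4821) = 4821/5000 ≈ 0.964200
step 2 [1y] swap r/2=243/9578: DF=(1 − 243/9578·(0.964200))/(1+243/9578) = 4757/5000 ≈ 0.951400
step 3 [1.5y] swap r/2=191/7098: DF=(1 − 191/7098·(0.964200+0.951400))/(1+191/7098) = 2309/2500 ≈ 0.923600
step 4 [2y] swap r/2=138/4661: DF=(1 − 138/4661·(0.964200+0.951400+0.923600))/(1+138/4661) = 556/625 ≈ 0.889600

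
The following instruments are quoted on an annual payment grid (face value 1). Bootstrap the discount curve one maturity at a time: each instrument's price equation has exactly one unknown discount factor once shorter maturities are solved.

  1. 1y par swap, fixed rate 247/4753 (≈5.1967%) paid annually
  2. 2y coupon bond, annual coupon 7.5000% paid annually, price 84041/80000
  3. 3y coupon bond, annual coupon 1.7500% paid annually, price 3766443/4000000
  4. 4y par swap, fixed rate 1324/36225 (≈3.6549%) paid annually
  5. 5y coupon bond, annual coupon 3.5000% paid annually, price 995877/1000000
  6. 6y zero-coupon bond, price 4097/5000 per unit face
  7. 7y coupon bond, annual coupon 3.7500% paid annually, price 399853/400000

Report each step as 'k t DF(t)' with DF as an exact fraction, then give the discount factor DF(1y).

step 1 [1y] swap r/1=247/4753: DF=(1 − 247/4753·(0))/(1+247/4753) = 4753/5000 ≈ 0.950600
step 2 [2y] bond c/1=3/40: DF=(84041/80000 − 3/40·(0.950600))/(1+3/40) = 9109/10000 ≈ 0.910900
step 3 [3y] bond c/1=7/400: DF=(3766443/4000000 − 7/400·(0.950600+0.910900))/(1+7/400) = 4467/5000 ≈ 0.893400
step 4 [4y] swap r/1=1324/36225: DF=(1 − 1324/36225·(0.950600+0.910900+0.893400))/(1+1324/36225) = 2169/2500 ≈ 0.867600
step 5 [5y] bond c/1=7/200: DF=(995877/1000000 − 7/200·(0.950600+0.910900+0.893400+0.867600))/(1+7/200) = 8397/10000 ≈ 0.839700
step 6 [6y] zero: DF = P = 4097/5000 ≈ 0.819400
step 7 [7y] bond c/1=3/80: DF=(399853/400000 − 3/80·(0.950600+0.910900+0.893400+0.867600+0.839700+0.819400))/(1+3/80) = 3863/5000 ≈ 0.772600

1 1 4753/5000
2 2 9109/10000
3 3 4467/5000
4 4 2169/2500
5 5 8397/10000
6 6 4097/5000
7 7 3863/5000
DF(1y) = 4753/5000 ≈ 0.950600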